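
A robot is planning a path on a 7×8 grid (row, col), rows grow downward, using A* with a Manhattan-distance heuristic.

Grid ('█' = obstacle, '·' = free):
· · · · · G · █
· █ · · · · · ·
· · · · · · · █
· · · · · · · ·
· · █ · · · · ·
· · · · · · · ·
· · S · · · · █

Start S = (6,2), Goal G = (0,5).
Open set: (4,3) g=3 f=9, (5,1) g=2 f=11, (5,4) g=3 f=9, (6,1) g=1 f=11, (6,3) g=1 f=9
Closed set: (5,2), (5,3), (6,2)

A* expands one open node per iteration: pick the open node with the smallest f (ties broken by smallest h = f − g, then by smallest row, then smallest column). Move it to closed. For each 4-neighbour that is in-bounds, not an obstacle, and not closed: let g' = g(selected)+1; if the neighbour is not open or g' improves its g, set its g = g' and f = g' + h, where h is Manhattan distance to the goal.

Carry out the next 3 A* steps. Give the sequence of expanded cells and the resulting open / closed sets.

order=[(4,3) → (3,3) → (2,3)]; open=[(1,3) g=6 f=9, (2,2) g=6 f=11, (2,4) g=6 f=9, (3,2) g=5 f=11, (3,4) g=5 f=9, (4,4) g=4 f=9, (5,1) g=2 f=11, (5,4) g=3 f=9, (6,1) g=1 f=11, (6,3) g=1 f=9]; closed=[(2,3), (3,3), (4,3), (5,2), (5,3), (6,2)]

step 1: expand (4,3) (f=9, h=6) → closed; open now [(3,3) g=4 f=9, (4,4) g=4 f=9, (5,1) g=2 f=11, (5,4) g=3 f=9, (6,1) g=1 f=11, (6,3) g=1 f=9]
step 2: expand (3,3) (f=9, h=5) → closed; open now [(2,3) g=5 f=9, (3,2) g=5 f=11, (3,4) g=5 f=9, (4,4) g=4 f=9, (5,1) g=2 f=11, (5,4) g=3 f=9, (6,1) g=1 f=11, (6,3) g=1 f=9]
step 3: expand (2,3) (f=9, h=4) → closed; open now [(1,3) g=6 f=9, (2,2) g=6 f=11, (2,4) g=6 f=9, (3,2) g=5 f=11, (3,4) g=5 f=9, (4,4) g=4 f=9, (5,1) g=2 f=11, (5,4) g=3 f=9, (6,1) g=1 f=11, (6,3) g=1 f=9]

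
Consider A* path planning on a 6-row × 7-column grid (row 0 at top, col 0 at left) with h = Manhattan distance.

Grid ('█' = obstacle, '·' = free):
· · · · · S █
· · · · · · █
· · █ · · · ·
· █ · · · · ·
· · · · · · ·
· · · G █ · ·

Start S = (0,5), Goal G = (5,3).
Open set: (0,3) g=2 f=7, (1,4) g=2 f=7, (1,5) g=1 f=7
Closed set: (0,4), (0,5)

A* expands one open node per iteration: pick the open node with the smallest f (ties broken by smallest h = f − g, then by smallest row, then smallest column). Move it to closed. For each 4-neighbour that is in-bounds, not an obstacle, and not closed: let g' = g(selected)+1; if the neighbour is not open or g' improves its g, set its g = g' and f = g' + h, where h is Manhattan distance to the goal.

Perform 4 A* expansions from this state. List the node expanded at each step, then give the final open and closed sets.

order=[(0,3) → (1,3) → (2,3) → (3,3)]; open=[(0,2) g=3 f=9, (1,2) g=4 f=9, (1,4) g=2 f=7, (1,5) g=1 f=7, (2,4) g=5 f=9, (3,2) g=6 f=9, (3,4) g=6 f=9, (4,3) g=6 f=7]; closed=[(0,3), (0,4), (0,5), (1,3), (2,3), (3,3)]

step 1: expand (0,3) (f=7, h=5) → closed; open now [(0,2) g=3 f=9, (1,3) g=3 f=7, (1,4) g=2 f=7, (1,5) g=1 f=7]
step 2: expand (1,3) (f=7, h=4) → closed; open now [(0,2) g=3 f=9, (1,2) g=4 f=9, (1,4) g=2 f=7, (1,5) g=1 f=7, (2,3) g=4 f=7]
step 3: expand (2,3) (f=7, h=3) → closed; open now [(0,2) g=3 f=9, (1,2) g=4 f=9, (1,4) g=2 f=7, (1,5) g=1 f=7, (2,4) g=5 f=9, (3,3) g=5 f=7]
step 4: expand (3,3) (f=7, h=2) → closed; open now [(0,2) g=3 f=9, (1,2) g=4 f=9, (1,4) g=2 f=7, (1,5) g=1 f=7, (2,4) g=5 f=9, (3,2) g=6 f=9, (3,4) g=6 f=9, (4,3) g=6 f=7]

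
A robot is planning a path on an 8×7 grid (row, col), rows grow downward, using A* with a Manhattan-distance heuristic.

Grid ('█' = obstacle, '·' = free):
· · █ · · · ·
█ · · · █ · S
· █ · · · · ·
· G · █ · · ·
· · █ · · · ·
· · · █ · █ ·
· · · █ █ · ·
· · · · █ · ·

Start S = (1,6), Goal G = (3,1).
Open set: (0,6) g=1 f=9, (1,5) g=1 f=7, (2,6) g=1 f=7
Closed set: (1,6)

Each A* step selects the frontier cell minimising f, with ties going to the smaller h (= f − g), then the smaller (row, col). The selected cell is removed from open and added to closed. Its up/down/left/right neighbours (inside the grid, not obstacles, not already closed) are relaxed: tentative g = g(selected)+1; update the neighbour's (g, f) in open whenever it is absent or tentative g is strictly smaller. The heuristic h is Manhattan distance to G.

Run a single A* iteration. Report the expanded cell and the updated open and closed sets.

expanded=(1,5); open=[(0,5) g=2 f=9, (0,6) g=1 f=9, (2,5) g=2 f=7, (2,6) g=1 f=7]; closed=[(1,5), (1,6)]

step 1: expand (1,5) (f=7, h=6) → closed; open now [(0,5) g=2 f=9, (0,6) g=1 f=9, (2,5) g=2 f=7, (2,6) g=1 f=7]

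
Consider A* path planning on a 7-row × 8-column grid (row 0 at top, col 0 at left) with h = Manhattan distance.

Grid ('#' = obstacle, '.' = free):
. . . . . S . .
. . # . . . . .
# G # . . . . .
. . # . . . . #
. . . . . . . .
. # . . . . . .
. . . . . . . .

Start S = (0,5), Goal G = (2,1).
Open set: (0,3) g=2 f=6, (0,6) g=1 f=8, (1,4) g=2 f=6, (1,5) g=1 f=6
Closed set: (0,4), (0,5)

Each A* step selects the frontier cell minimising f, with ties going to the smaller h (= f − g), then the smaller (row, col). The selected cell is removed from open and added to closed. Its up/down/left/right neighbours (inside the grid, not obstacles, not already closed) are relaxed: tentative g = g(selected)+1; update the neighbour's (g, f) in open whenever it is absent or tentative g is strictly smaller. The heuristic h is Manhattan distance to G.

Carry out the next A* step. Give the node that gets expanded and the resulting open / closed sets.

expanded=(0,3); open=[(0,2) g=3 f=6, (0,6) g=1 f=8, (1,3) g=3 f=6, (1,4) g=2 f=6, (1,5) g=1 f=6]; closed=[(0,3), (0,4), (0,5)]

step 1: expand (0,3) (f=6, h=4) → closed; open now [(0,2) g=3 f=6, (0,6) g=1 f=8, (1,3) g=3 f=6, (1,4) g=2 f=6, (1,5) g=1 f=6]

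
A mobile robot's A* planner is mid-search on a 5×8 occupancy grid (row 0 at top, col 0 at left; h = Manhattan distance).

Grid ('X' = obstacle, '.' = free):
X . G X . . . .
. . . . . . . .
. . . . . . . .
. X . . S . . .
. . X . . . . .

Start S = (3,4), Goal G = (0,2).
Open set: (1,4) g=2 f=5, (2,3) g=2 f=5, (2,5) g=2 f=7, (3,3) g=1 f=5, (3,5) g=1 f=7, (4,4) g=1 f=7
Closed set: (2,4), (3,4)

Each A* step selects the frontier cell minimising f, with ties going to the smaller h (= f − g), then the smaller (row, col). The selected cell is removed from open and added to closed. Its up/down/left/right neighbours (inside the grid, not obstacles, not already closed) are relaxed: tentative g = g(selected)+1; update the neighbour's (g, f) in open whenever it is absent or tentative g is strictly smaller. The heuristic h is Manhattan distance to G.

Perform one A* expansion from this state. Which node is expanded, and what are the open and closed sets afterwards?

step 1: expand (1,4) (f=5, h=3) → closed; open now [(0,4) g=3 f=5, (1,3) g=3 f=5, (1,5) g=3 f=7, (2,3) g=2 f=5, (2,5) g=2 f=7, (3,3) g=1 f=5, (3,5) g=1 f=7, (4,4) g=1 f=7]

expanded=(1,4); open=[(0,4) g=3 f=5, (1,3) g=3 f=5, (1,5) g=3 f=7, (2,3) g=2 f=5, (2,5) g=2 f=7, (3,3) g=1 f=5, (3,5) g=1 f=7, (4,4) g=1 f=7]; closed=[(1,4), (2,4), (3,4)]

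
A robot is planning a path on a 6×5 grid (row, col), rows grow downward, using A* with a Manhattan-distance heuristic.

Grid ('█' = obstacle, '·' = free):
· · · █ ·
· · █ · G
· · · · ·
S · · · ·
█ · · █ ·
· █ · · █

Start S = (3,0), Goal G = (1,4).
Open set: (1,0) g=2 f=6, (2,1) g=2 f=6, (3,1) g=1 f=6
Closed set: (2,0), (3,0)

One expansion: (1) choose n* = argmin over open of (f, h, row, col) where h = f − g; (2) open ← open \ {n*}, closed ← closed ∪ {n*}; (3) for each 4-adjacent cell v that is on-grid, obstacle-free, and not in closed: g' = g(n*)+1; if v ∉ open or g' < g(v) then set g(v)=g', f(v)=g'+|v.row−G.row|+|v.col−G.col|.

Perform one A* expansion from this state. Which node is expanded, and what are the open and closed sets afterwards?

expanded=(1,0); open=[(0,0) g=3 f=8, (1,1) g=3 f=6, (2,1) g=2 f=6, (3,1) g=1 f=6]; closed=[(1,0), (2,0), (3,0)]

step 1: expand (1,0) (f=6, h=4) → closed; open now [(0,0) g=3 f=8, (1,1) g=3 f=6, (2,1) g=2 f=6, (3,1) g=1 f=6]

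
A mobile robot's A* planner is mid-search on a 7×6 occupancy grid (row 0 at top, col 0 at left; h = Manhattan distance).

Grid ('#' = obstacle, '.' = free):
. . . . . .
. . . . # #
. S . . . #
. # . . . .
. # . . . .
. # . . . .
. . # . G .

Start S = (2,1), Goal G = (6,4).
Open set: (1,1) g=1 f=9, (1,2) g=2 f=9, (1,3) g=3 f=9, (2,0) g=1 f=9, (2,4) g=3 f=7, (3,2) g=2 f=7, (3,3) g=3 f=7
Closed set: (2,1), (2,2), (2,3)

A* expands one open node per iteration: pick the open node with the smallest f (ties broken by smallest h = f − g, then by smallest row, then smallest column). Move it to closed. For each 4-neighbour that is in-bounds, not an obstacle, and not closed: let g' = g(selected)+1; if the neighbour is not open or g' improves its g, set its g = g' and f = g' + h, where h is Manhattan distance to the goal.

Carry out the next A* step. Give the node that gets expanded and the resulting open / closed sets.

expanded=(2,4); open=[(1,1) g=1 f=9, (1,2) g=2 f=9, (1,3) g=3 f=9, (2,0) g=1 f=9, (3,2) g=2 f=7, (3,3) g=3 f=7, (3,4) g=4 f=7]; closed=[(2,1), (2,2), (2,3), (2,4)]

step 1: expand (2,4) (f=7, h=4) → closed; open now [(1,1) g=1 f=9, (1,2) g=2 f=9, (1,3) g=3 f=9, (2,0) g=1 f=9, (3,2) g=2 f=7, (3,3) g=3 f=7, (3,4) g=4 f=7]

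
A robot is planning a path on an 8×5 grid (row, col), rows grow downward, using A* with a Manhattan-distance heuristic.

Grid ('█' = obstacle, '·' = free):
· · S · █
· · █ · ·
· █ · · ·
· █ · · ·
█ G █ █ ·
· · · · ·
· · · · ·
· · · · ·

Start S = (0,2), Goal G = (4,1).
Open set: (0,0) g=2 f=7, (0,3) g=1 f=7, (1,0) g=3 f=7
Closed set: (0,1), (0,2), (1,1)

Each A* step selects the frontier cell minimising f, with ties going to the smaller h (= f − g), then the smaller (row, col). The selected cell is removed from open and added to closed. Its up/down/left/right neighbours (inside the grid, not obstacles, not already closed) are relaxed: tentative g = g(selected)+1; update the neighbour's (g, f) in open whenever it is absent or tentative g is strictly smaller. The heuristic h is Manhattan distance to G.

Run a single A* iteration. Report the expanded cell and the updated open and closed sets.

step 1: expand (1,0) (f=7, h=4) → closed; open now [(0,0) g=2 f=7, (0,3) g=1 f=7, (2,0) g=4 f=7]

expanded=(1,0); open=[(0,0) g=2 f=7, (0,3) g=1 f=7, (2,0) g=4 f=7]; closed=[(0,1), (0,2), (1,0), (1,1)]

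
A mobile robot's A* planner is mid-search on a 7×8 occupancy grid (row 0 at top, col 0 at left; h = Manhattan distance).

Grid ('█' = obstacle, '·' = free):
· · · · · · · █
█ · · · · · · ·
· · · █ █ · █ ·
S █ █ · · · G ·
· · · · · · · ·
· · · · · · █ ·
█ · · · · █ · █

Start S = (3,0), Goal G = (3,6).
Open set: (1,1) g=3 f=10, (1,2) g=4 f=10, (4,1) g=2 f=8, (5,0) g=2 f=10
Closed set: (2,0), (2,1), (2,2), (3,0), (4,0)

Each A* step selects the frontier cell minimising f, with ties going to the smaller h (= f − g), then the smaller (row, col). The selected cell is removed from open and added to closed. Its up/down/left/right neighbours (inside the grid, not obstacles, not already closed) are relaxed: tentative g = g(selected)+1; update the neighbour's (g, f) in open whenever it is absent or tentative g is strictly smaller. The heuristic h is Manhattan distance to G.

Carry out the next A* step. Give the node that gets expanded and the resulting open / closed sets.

expanded=(4,1); open=[(1,1) g=3 f=10, (1,2) g=4 f=10, (4,2) g=3 f=8, (5,0) g=2 f=10, (5,1) g=3 f=10]; closed=[(2,0), (2,1), (2,2), (3,0), (4,0), (4,1)]

step 1: expand (4,1) (f=8, h=6) → closed; open now [(1,1) g=3 f=10, (1,2) g=4 f=10, (4,2) g=3 f=8, (5,0) g=2 f=10, (5,1) g=3 f=10]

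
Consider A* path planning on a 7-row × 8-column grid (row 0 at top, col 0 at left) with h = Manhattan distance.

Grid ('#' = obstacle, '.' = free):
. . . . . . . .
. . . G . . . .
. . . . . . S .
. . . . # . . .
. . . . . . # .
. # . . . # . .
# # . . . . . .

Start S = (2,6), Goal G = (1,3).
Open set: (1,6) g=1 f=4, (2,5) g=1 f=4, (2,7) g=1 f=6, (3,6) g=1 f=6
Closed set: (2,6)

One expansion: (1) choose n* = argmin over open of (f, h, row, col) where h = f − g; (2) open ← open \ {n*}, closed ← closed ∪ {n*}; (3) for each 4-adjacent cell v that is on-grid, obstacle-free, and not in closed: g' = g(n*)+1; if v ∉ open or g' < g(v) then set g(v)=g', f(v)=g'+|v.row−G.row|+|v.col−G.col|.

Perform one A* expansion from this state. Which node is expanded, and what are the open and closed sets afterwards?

expanded=(1,6); open=[(0,6) g=2 f=6, (1,5) g=2 f=4, (1,7) g=2 f=6, (2,5) g=1 f=4, (2,7) g=1 f=6, (3,6) g=1 f=6]; closed=[(1,6), (2,6)]

step 1: expand (1,6) (f=4, h=3) → closed; open now [(0,6) g=2 f=6, (1,5) g=2 f=4, (1,7) g=2 f=6, (2,5) g=1 f=4, (2,7) g=1 f=6, (3,6) g=1 f=6]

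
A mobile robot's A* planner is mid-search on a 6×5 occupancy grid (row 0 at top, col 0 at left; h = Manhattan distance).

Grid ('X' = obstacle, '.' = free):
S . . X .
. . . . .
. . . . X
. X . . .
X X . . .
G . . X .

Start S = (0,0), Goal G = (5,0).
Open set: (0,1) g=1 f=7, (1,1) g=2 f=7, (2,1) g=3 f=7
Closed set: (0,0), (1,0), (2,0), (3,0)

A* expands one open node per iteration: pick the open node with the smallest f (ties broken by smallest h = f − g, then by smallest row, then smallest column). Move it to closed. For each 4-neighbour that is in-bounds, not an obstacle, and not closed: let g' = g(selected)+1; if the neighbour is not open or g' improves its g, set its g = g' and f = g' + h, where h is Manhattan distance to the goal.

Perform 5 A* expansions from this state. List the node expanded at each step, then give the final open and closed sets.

order=[(2,1) → (1,1) → (0,1) → (2,2) → (3,2)]; open=[(0,2) g=2 f=9, (1,2) g=3 f=9, (2,3) g=5 f=11, (3,3) g=6 f=11, (4,2) g=6 f=9]; closed=[(0,0), (0,1), (1,0), (1,1), (2,0), (2,1), (2,2), (3,0), (3,2)]

step 1: expand (2,1) (f=7, h=4) → closed; open now [(0,1) g=1 f=7, (1,1) g=2 f=7, (2,2) g=4 f=9]
step 2: expand (1,1) (f=7, h=5) → closed; open now [(0,1) g=1 f=7, (1,2) g=3 f=9, (2,2) g=4 f=9]
step 3: expand (0,1) (f=7, h=6) → closed; open now [(0,2) g=2 f=9, (1,2) g=3 f=9, (2,2) g=4 f=9]
step 4: expand (2,2) (f=9, h=5) → closed; open now [(0,2) g=2 f=9, (1,2) g=3 f=9, (2,3) g=5 f=11, (3,2) g=5 f=9]
step 5: expand (3,2) (f=9, h=4) → closed; open now [(0,2) g=2 f=9, (1,2) g=3 f=9, (2,3) g=5 f=11, (3,3) g=6 f=11, (4,2) g=6 f=9]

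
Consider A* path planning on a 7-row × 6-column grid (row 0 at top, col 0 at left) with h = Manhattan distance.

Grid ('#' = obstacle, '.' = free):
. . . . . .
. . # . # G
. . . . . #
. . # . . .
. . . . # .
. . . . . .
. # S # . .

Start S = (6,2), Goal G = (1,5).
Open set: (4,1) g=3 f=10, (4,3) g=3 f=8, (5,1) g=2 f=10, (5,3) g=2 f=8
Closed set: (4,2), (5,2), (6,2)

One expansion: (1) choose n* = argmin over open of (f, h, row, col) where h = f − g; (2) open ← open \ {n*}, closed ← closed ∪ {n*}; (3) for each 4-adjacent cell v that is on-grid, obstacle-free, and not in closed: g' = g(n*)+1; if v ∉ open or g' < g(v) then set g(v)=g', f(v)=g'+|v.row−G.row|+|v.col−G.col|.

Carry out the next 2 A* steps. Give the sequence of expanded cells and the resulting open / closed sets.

step 1: expand (4,3) (f=8, h=5) → closed; open now [(3,3) g=4 f=8, (4,1) g=3 f=10, (5,1) g=2 f=10, (5,3) g=2 f=8]
step 2: expand (3,3) (f=8, h=4) → closed; open now [(2,3) g=5 f=8, (3,4) g=5 f=8, (4,1) g=3 f=10, (5,1) g=2 f=10, (5,3) g=2 f=8]

order=[(4,3) → (3,3)]; open=[(2,3) g=5 f=8, (3,4) g=5 f=8, (4,1) g=3 f=10, (5,1) g=2 f=10, (5,3) g=2 f=8]; closed=[(3,3), (4,2), (4,3), (5,2), (6,2)]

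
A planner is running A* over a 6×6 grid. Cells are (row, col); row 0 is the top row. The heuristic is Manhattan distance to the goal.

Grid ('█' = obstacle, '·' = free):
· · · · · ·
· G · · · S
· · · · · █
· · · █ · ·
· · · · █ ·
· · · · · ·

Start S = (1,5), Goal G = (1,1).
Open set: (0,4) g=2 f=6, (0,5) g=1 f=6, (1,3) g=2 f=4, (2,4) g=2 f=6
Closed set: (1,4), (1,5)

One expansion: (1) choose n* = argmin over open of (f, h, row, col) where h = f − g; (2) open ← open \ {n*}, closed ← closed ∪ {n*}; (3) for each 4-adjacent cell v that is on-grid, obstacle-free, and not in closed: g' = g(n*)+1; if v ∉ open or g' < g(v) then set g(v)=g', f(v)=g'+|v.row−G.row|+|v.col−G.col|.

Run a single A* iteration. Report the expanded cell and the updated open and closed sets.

expanded=(1,3); open=[(0,3) g=3 f=6, (0,4) g=2 f=6, (0,5) g=1 f=6, (1,2) g=3 f=4, (2,3) g=3 f=6, (2,4) g=2 f=6]; closed=[(1,3), (1,4), (1,5)]

step 1: expand (1,3) (f=4, h=2) → closed; open now [(0,3) g=3 f=6, (0,4) g=2 f=6, (0,5) g=1 f=6, (1,2) g=3 f=4, (2,3) g=3 f=6, (2,4) g=2 f=6]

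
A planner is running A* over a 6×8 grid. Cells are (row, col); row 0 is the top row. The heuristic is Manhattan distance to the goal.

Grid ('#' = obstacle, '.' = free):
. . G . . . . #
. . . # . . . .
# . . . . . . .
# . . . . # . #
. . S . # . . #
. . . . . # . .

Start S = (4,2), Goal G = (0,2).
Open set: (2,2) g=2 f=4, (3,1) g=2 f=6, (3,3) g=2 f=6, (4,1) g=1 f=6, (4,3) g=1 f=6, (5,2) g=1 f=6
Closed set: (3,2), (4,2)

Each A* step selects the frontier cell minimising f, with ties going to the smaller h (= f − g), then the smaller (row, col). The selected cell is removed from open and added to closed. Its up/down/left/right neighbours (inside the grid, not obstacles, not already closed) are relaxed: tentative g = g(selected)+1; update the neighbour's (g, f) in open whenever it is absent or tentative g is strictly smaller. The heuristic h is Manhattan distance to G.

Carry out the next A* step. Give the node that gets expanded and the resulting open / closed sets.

step 1: expand (2,2) (f=4, h=2) → closed; open now [(1,2) g=3 f=4, (2,1) g=3 f=6, (2,3) g=3 f=6, (3,1) g=2 f=6, (3,3) g=2 f=6, (4,1) g=1 f=6, (4,3) g=1 f=6, (5,2) g=1 f=6]

expanded=(2,2); open=[(1,2) g=3 f=4, (2,1) g=3 f=6, (2,3) g=3 f=6, (3,1) g=2 f=6, (3,3) g=2 f=6, (4,1) g=1 f=6, (4,3) g=1 f=6, (5,2) g=1 f=6]; closed=[(2,2), (3,2), (4,2)]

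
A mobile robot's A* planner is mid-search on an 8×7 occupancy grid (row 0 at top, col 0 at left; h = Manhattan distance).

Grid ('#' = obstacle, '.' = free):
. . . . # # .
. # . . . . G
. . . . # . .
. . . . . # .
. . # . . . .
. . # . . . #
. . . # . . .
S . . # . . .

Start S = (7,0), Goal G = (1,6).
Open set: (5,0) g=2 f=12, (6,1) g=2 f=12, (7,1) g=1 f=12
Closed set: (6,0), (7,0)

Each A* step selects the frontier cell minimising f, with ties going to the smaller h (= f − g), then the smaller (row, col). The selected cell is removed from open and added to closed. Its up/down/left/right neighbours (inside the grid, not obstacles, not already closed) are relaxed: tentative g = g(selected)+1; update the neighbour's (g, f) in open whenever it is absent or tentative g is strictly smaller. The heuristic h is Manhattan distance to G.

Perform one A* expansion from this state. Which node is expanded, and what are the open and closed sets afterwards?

step 1: expand (5,0) (f=12, h=10) → closed; open now [(4,0) g=3 f=12, (5,1) g=3 f=12, (6,1) g=2 f=12, (7,1) g=1 f=12]

expanded=(5,0); open=[(4,0) g=3 f=12, (5,1) g=3 f=12, (6,1) g=2 f=12, (7,1) g=1 f=12]; closed=[(5,0), (6,0), (7,0)]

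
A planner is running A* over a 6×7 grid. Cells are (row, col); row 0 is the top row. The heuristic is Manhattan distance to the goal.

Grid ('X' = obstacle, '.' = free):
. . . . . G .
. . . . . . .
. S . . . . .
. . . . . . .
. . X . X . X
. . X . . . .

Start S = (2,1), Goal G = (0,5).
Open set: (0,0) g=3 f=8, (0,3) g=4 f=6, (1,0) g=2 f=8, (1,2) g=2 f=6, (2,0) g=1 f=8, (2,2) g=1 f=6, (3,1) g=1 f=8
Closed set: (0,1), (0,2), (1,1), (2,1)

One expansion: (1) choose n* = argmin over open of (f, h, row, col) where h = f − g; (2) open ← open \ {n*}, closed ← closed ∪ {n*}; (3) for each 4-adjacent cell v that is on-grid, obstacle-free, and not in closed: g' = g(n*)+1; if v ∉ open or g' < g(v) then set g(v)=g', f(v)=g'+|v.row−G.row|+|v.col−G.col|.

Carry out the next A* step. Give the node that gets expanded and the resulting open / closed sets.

step 1: expand (0,3) (f=6, h=2) → closed; open now [(0,0) g=3 f=8, (0,4) g=5 f=6, (1,0) g=2 f=8, (1,2) g=2 f=6, (1,3) g=5 f=8, (2,0) g=1 f=8, (2,2) g=1 f=6, (3,1) g=1 f=8]

expanded=(0,3); open=[(0,0) g=3 f=8, (0,4) g=5 f=6, (1,0) g=2 f=8, (1,2) g=2 f=6, (1,3) g=5 f=8, (2,0) g=1 f=8, (2,2) g=1 f=6, (3,1) g=1 f=8]; closed=[(0,1), (0,2), (0,3), (1,1), (2,1)]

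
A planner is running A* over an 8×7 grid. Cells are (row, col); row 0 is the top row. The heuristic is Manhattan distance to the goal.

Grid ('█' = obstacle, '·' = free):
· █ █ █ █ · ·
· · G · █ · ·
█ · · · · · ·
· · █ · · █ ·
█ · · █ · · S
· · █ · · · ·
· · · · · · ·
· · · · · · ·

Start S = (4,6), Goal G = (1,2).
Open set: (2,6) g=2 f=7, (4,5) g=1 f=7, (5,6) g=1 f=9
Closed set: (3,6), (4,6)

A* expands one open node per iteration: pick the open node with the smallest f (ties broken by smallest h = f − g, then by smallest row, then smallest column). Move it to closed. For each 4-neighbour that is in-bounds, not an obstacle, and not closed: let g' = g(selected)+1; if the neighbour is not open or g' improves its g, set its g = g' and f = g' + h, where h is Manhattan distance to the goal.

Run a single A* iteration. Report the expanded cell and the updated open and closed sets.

step 1: expand (2,6) (f=7, h=5) → closed; open now [(1,6) g=3 f=7, (2,5) g=3 f=7, (4,5) g=1 f=7, (5,6) g=1 f=9]

expanded=(2,6); open=[(1,6) g=3 f=7, (2,5) g=3 f=7, (4,5) g=1 f=7, (5,6) g=1 f=9]; closed=[(2,6), (3,6), (4,6)]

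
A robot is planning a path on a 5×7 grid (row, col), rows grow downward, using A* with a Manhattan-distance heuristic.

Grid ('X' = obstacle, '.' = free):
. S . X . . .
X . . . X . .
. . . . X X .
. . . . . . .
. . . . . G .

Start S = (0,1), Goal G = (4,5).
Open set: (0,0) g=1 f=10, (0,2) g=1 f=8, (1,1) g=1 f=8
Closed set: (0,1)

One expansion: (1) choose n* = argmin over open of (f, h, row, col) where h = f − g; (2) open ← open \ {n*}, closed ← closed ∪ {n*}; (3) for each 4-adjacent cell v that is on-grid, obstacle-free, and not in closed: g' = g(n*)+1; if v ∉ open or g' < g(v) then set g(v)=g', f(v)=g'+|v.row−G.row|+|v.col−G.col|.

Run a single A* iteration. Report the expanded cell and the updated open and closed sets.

expanded=(0,2); open=[(0,0) g=1 f=10, (1,1) g=1 f=8, (1,2) g=2 f=8]; closed=[(0,1), (0,2)]

step 1: expand (0,2) (f=8, h=7) → closed; open now [(0,0) g=1 f=10, (1,1) g=1 f=8, (1,2) g=2 f=8]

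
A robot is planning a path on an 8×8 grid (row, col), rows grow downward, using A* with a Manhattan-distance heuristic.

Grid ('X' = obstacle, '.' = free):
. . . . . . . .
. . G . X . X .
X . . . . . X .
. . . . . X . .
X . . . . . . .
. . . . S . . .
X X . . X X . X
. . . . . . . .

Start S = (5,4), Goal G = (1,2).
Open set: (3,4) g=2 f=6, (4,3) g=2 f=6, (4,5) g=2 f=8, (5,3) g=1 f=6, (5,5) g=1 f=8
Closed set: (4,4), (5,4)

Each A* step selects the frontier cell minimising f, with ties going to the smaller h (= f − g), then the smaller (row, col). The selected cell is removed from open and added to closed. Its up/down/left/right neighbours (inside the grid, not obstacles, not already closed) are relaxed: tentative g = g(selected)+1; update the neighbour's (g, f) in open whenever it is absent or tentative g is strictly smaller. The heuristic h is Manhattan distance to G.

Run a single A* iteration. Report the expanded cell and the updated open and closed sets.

expanded=(3,4); open=[(2,4) g=3 f=6, (3,3) g=3 f=6, (4,3) g=2 f=6, (4,5) g=2 f=8, (5,3) g=1 f=6, (5,5) g=1 f=8]; closed=[(3,4), (4,4), (5,4)]

step 1: expand (3,4) (f=6, h=4) → closed; open now [(2,4) g=3 f=6, (3,3) g=3 f=6, (4,3) g=2 f=6, (4,5) g=2 f=8, (5,3) g=1 f=6, (5,5) g=1 f=8]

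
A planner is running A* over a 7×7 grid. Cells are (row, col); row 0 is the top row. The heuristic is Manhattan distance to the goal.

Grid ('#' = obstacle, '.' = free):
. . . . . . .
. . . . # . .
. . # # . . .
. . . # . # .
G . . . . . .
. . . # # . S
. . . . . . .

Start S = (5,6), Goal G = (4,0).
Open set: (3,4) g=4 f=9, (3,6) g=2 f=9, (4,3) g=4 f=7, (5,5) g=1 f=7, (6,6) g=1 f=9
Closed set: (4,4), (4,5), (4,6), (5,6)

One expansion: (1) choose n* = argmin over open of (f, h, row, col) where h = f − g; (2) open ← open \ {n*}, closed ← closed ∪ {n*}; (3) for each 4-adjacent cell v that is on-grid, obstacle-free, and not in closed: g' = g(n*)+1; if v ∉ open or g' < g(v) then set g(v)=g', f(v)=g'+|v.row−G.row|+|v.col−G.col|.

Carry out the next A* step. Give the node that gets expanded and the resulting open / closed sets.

expanded=(4,3); open=[(3,4) g=4 f=9, (3,6) g=2 f=9, (4,2) g=5 f=7, (5,5) g=1 f=7, (6,6) g=1 f=9]; closed=[(4,3), (4,4), (4,5), (4,6), (5,6)]

step 1: expand (4,3) (f=7, h=3) → closed; open now [(3,4) g=4 f=9, (3,6) g=2 f=9, (4,2) g=5 f=7, (5,5) g=1 f=7, (6,6) g=1 f=9]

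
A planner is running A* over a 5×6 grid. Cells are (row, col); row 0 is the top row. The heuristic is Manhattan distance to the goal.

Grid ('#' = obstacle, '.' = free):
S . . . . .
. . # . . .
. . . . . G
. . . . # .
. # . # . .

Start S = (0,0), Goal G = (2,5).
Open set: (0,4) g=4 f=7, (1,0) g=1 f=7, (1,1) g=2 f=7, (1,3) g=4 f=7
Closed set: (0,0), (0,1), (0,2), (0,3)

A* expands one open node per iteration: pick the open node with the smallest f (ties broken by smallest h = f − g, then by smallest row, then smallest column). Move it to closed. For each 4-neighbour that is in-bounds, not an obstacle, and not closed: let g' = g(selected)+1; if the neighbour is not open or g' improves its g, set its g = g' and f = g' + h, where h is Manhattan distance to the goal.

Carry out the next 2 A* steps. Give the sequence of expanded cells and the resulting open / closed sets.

step 1: expand (0,4) (f=7, h=3) → closed; open now [(0,5) g=5 f=7, (1,0) g=1 f=7, (1,1) g=2 f=7, (1,3) g=4 f=7, (1,4) g=5 f=7]
step 2: expand (0,5) (f=7, h=2) → closed; open now [(1,0) g=1 f=7, (1,1) g=2 f=7, (1,3) g=4 f=7, (1,4) g=5 f=7, (1,5) g=6 f=7]

order=[(0,4) → (0,5)]; open=[(1,0) g=1 f=7, (1,1) g=2 f=7, (1,3) g=4 f=7, (1,4) g=5 f=7, (1,5) g=6 f=7]; closed=[(0,0), (0,1), (0,2), (0,3), (0,4), (0,5)]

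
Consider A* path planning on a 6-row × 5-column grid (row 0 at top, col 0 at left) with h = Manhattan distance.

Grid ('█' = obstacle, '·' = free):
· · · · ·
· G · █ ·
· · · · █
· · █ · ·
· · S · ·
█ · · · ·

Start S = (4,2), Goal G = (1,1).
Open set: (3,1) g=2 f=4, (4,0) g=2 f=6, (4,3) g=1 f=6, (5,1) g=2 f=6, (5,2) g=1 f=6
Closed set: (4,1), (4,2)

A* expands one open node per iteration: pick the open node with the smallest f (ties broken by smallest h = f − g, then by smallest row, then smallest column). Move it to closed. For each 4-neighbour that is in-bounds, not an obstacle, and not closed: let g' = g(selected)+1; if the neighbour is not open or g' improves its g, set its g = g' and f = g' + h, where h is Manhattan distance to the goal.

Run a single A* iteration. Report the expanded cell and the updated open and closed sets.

step 1: expand (3,1) (f=4, h=2) → closed; open now [(2,1) g=3 f=4, (3,0) g=3 f=6, (4,0) g=2 f=6, (4,3) g=1 f=6, (5,1) g=2 f=6, (5,2) g=1 f=6]

expanded=(3,1); open=[(2,1) g=3 f=4, (3,0) g=3 f=6, (4,0) g=2 f=6, (4,3) g=1 f=6, (5,1) g=2 f=6, (5,2) g=1 f=6]; closed=[(3,1), (4,1), (4,2)]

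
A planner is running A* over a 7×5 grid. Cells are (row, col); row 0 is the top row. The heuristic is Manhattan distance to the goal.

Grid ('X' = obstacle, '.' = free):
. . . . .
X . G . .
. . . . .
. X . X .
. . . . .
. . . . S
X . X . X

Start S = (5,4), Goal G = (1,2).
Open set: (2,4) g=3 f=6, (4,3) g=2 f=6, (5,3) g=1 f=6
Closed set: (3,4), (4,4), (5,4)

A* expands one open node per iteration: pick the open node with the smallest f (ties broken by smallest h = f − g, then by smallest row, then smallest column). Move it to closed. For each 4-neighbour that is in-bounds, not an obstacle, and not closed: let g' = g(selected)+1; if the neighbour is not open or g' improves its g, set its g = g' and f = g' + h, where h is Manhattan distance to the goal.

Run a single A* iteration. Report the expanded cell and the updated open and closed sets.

expanded=(2,4); open=[(1,4) g=4 f=6, (2,3) g=4 f=6, (4,3) g=2 f=6, (5,3) g=1 f=6]; closed=[(2,4), (3,4), (4,4), (5,4)]

step 1: expand (2,4) (f=6, h=3) → closed; open now [(1,4) g=4 f=6, (2,3) g=4 f=6, (4,3) g=2 f=6, (5,3) g=1 f=6]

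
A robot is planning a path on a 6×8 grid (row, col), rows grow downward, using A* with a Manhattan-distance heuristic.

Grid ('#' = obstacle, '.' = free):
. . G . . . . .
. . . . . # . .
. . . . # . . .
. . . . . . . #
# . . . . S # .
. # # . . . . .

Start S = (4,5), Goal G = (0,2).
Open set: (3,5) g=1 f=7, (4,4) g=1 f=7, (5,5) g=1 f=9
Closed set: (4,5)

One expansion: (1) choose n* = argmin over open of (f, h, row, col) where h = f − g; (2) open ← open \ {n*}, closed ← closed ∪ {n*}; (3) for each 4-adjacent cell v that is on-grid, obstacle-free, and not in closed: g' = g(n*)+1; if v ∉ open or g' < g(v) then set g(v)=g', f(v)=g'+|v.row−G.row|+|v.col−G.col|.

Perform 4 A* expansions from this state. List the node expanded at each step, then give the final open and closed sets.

order=[(3,5) → (2,5) → (3,4) → (3,3)]; open=[(2,3) g=4 f=7, (2,6) g=3 f=9, (3,2) g=4 f=7, (3,6) g=2 f=9, (4,3) g=4 f=9, (4,4) g=1 f=7, (5,5) g=1 f=9]; closed=[(2,5), (3,3), (3,4), (3,5), (4,5)]

step 1: expand (3,5) (f=7, h=6) → closed; open now [(2,5) g=2 f=7, (3,4) g=2 f=7, (3,6) g=2 f=9, (4,4) g=1 f=7, (5,5) g=1 f=9]
step 2: expand (2,5) (f=7, h=5) → closed; open now [(2,6) g=3 f=9, (3,4) g=2 f=7, (3,6) g=2 f=9, (4,4) g=1 f=7, (5,5) g=1 f=9]
step 3: expand (3,4) (f=7, h=5) → closed; open now [(2,6) g=3 f=9, (3,3) g=3 f=7, (3,6) g=2 f=9, (4,4) g=1 f=7, (5,5) g=1 f=9]
step 4: expand (3,3) (f=7, h=4) → closed; open now [(2,3) g=4 f=7, (2,6) g=3 f=9, (3,2) g=4 f=7, (3,6) g=2 f=9, (4,3) g=4 f=9, (4,4) g=1 f=7, (5,5) g=1 f=9]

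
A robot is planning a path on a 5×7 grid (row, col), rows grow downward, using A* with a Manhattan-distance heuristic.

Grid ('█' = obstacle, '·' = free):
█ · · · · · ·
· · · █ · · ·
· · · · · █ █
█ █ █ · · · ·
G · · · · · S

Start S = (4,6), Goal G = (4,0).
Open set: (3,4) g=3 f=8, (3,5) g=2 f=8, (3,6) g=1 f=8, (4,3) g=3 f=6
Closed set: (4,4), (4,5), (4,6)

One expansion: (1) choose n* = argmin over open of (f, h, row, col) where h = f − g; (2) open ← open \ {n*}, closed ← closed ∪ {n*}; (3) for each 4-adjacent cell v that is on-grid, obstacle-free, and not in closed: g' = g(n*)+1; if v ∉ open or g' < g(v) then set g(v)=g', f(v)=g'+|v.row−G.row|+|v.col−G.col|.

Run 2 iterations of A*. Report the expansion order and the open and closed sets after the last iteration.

step 1: expand (4,3) (f=6, h=3) → closed; open now [(3,3) g=4 f=8, (3,4) g=3 f=8, (3,5) g=2 f=8, (3,6) g=1 f=8, (4,2) g=4 f=6]
step 2: expand (4,2) (f=6, h=2) → closed; open now [(3,3) g=4 f=8, (3,4) g=3 f=8, (3,5) g=2 f=8, (3,6) g=1 f=8, (4,1) g=5 f=6]

order=[(4,3) → (4,2)]; open=[(3,3) g=4 f=8, (3,4) g=3 f=8, (3,5) g=2 f=8, (3,6) g=1 f=8, (4,1) g=5 f=6]; closed=[(4,2), (4,3), (4,4), (4,5), (4,6)]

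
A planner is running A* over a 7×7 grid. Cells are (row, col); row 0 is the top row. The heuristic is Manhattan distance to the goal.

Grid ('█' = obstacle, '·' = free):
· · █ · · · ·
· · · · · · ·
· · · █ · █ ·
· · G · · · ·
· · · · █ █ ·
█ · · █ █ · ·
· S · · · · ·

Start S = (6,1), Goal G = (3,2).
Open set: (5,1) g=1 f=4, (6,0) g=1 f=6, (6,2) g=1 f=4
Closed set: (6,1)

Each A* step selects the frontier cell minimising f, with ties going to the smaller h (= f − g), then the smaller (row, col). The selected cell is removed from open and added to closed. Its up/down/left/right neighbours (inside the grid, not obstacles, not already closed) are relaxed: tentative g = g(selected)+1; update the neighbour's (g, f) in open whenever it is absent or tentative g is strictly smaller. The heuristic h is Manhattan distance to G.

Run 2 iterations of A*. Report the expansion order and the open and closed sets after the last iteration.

order=[(5,1) → (4,1)]; open=[(3,1) g=3 f=4, (4,0) g=3 f=6, (4,2) g=3 f=4, (5,2) g=2 f=4, (6,0) g=1 f=6, (6,2) g=1 f=4]; closed=[(4,1), (5,1), (6,1)]

step 1: expand (5,1) (f=4, h=3) → closed; open now [(4,1) g=2 f=4, (5,2) g=2 f=4, (6,0) g=1 f=6, (6,2) g=1 f=4]
step 2: expand (4,1) (f=4, h=2) → closed; open now [(3,1) g=3 f=4, (4,0) g=3 f=6, (4,2) g=3 f=4, (5,2) g=2 f=4, (6,0) g=1 f=6, (6,2) g=1 f=4]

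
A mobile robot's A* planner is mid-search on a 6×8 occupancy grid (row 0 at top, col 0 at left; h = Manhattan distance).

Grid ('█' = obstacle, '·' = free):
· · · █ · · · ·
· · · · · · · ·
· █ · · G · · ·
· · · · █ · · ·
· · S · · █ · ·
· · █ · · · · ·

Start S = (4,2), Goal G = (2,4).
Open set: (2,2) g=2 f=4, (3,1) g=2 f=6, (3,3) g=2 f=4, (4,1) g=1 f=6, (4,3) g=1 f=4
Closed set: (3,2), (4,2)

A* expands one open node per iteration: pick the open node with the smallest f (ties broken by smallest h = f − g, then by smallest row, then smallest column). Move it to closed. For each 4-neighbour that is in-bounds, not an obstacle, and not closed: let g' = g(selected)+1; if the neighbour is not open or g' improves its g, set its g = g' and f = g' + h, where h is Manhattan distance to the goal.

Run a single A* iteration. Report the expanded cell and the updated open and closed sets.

expanded=(2,2); open=[(1,2) g=3 f=6, (2,3) g=3 f=4, (3,1) g=2 f=6, (3,3) g=2 f=4, (4,1) g=1 f=6, (4,3) g=1 f=4]; closed=[(2,2), (3,2), (4,2)]

step 1: expand (2,2) (f=4, h=2) → closed; open now [(1,2) g=3 f=6, (2,3) g=3 f=4, (3,1) g=2 f=6, (3,3) g=2 f=4, (4,1) g=1 f=6, (4,3) g=1 f=4]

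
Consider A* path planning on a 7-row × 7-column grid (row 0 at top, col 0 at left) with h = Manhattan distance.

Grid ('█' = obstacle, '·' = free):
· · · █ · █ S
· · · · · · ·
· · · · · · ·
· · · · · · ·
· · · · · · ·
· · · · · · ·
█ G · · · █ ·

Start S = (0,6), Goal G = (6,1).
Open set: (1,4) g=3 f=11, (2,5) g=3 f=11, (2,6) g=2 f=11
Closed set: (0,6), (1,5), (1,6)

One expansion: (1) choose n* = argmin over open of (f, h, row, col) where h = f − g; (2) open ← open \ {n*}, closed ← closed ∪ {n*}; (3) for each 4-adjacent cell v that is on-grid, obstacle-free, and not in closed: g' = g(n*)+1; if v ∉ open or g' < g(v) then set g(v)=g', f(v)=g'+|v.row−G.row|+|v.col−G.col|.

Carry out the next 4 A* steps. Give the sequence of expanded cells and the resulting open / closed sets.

order=[(1,4) → (1,3) → (1,2) → (1,1)]; open=[(0,1) g=7 f=13, (0,2) g=6 f=13, (0,4) g=4 f=13, (1,0) g=7 f=13, (2,1) g=7 f=11, (2,2) g=6 f=11, (2,3) g=5 f=11, (2,4) g=4 f=11, (2,5) g=3 f=11, (2,6) g=2 f=11]; closed=[(0,6), (1,1), (1,2), (1,3), (1,4), (1,5), (1,6)]

step 1: expand (1,4) (f=11, h=8) → closed; open now [(0,4) g=4 f=13, (1,3) g=4 f=11, (2,4) g=4 f=11, (2,5) g=3 f=11, (2,6) g=2 f=11]
step 2: expand (1,3) (f=11, h=7) → closed; open now [(0,4) g=4 f=13, (1,2) g=5 f=11, (2,3) g=5 f=11, (2,4) g=4 f=11, (2,5) g=3 f=11, (2,6) g=2 f=11]
step 3: expand (1,2) (f=11, h=6) → closed; open now [(0,2) g=6 f=13, (0,4) g=4 f=13, (1,1) g=6 f=11, (2,2) g=6 f=11, (2,3) g=5 f=11, (2,4) g=4 f=11, (2,5) g=3 f=11, (2,6) g=2 f=11]
step 4: expand (1,1) (f=11, h=5) → closed; open now [(0,1) g=7 f=13, (0,2) g=6 f=13, (0,4) g=4 f=13, (1,0) g=7 f=13, (2,1) g=7 f=11, (2,2) g=6 f=11, (2,3) g=5 f=11, (2,4) g=4 f=11, (2,5) g=3 f=11, (2,6) g=2 f=11]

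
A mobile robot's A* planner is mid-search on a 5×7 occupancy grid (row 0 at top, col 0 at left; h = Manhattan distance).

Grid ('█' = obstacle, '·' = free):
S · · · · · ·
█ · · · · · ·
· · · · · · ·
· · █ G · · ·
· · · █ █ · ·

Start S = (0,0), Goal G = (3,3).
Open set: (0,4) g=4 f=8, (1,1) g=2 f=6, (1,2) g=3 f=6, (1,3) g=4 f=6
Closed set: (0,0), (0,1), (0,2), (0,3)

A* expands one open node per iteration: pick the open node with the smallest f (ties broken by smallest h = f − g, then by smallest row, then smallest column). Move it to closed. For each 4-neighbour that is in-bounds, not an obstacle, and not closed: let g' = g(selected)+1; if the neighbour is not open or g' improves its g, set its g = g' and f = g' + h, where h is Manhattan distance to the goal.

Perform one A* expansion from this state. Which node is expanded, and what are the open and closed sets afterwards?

expanded=(1,3); open=[(0,4) g=4 f=8, (1,1) g=2 f=6, (1,2) g=3 f=6, (1,4) g=5 f=8, (2,3) g=5 f=6]; closed=[(0,0), (0,1), (0,2), (0,3), (1,3)]

step 1: expand (1,3) (f=6, h=2) → closed; open now [(0,4) g=4 f=8, (1,1) g=2 f=6, (1,2) g=3 f=6, (1,4) g=5 f=8, (2,3) g=5 f=6]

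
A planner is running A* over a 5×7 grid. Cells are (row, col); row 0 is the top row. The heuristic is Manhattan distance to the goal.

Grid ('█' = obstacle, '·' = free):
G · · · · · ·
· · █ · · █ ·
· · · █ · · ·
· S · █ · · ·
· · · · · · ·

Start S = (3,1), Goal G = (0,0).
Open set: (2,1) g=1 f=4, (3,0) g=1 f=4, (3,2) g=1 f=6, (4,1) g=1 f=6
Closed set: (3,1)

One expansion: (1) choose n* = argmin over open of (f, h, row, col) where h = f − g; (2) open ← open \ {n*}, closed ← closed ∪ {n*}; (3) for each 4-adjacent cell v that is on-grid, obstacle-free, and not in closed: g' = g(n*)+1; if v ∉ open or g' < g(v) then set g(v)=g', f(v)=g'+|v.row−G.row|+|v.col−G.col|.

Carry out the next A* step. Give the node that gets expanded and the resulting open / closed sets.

step 1: expand (2,1) (f=4, h=3) → closed; open now [(1,1) g=2 f=4, (2,0) g=2 f=4, (2,2) g=2 f=6, (3,0) g=1 f=4, (3,2) g=1 f=6, (4,1) g=1 f=6]

expanded=(2,1); open=[(1,1) g=2 f=4, (2,0) g=2 f=4, (2,2) g=2 f=6, (3,0) g=1 f=4, (3,2) g=1 f=6, (4,1) g=1 f=6]; closed=[(2,1), (3,1)]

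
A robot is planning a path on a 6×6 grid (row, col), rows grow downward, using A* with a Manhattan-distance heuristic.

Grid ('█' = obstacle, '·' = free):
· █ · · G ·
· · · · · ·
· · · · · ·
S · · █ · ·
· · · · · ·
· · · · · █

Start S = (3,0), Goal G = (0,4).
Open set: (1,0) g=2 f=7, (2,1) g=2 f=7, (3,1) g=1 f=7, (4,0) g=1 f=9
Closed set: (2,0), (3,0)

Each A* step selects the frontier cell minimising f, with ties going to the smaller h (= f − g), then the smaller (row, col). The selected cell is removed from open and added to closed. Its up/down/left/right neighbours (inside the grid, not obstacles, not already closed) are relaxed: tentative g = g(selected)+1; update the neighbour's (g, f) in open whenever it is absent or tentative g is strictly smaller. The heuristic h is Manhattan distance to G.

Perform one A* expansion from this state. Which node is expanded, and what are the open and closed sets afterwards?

expanded=(1,0); open=[(0,0) g=3 f=7, (1,1) g=3 f=7, (2,1) g=2 f=7, (3,1) g=1 f=7, (4,0) g=1 f=9]; closed=[(1,0), (2,0), (3,0)]

step 1: expand (1,0) (f=7, h=5) → closed; open now [(0,0) g=3 f=7, (1,1) g=3 f=7, (2,1) g=2 f=7, (3,1) g=1 f=7, (4,0) g=1 f=9]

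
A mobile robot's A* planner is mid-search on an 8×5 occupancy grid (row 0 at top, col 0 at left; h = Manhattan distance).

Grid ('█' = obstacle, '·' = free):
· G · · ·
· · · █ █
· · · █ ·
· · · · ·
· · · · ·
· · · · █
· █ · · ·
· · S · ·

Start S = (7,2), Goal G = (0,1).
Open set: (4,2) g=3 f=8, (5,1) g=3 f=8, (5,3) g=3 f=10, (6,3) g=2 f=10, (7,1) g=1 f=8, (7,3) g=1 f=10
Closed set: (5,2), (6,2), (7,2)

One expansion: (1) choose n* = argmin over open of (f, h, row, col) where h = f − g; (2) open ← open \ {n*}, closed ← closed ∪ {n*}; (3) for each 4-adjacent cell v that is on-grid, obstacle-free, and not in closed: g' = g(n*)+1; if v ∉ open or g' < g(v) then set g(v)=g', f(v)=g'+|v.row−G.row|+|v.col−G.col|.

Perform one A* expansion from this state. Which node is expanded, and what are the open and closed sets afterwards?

step 1: expand (4,2) (f=8, h=5) → closed; open now [(3,2) g=4 f=8, (4,1) g=4 f=8, (4,3) g=4 f=10, (5,1) g=3 f=8, (5,3) g=3 f=10, (6,3) g=2 f=10, (7,1) g=1 f=8, (7,3) g=1 f=10]

expanded=(4,2); open=[(3,2) g=4 f=8, (4,1) g=4 f=8, (4,3) g=4 f=10, (5,1) g=3 f=8, (5,3) g=3 f=10, (6,3) g=2 f=10, (7,1) g=1 f=8, (7,3) g=1 f=10]; closed=[(4,2), (5,2), (6,2), (7,2)]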